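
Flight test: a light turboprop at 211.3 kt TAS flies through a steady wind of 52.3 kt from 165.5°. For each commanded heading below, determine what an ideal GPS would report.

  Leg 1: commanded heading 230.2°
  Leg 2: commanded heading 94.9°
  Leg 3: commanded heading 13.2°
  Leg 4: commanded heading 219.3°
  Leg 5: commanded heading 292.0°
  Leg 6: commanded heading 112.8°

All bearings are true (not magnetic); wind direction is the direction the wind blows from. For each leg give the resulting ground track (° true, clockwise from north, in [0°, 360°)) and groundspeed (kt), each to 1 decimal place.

Leg 1: track=244.2°, groundspeed=194.8 kt
Leg 2: track=80.6°, groundspeed=200.1 kt
Leg 3: track=7.8°, groundspeed=258.8 kt
Leg 4: track=232.5°, groundspeed=185.3 kt
Leg 5: track=301.8°, groundspeed=246.0 kt
Leg 6: track=99.8°, groundspeed=184.4 kt

Leg 1: heading 230.2°; drift +14.0° → track 244.2°, groundspeed 194.8 kt
Leg 2: heading 94.9°; drift -14.3° → track 80.6°, groundspeed 200.1 kt
Leg 3: heading 13.2°; drift -5.4° → track 7.8°, groundspeed 258.8 kt
Leg 4: heading 219.3°; drift +13.2° → track 232.5°, groundspeed 185.3 kt
Leg 5: heading 292.0°; drift +9.8° → track 301.8°, groundspeed 246.0 kt
Leg 6: heading 112.8°; drift -13.0° → track 99.8°, groundspeed 184.4 kt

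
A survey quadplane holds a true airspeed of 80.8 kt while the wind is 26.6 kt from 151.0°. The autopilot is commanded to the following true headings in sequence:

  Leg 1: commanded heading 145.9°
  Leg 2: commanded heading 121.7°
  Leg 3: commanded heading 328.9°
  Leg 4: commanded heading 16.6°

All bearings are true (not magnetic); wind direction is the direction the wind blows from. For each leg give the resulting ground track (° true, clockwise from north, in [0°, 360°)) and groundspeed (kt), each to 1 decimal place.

Leg 1: heading 145.9°; drift -2.5° → track 143.4°, groundspeed 54.4 kt
Leg 2: heading 121.7°; drift -12.7° → track 109.0°, groundspeed 59.1 kt
Leg 3: heading 328.9°; drift +0.5° → track 329.4°, groundspeed 107.4 kt
Leg 4: heading 16.6°; drift -10.8° → track 5.8°, groundspeed 101.2 kt

Leg 1: track=143.4°, groundspeed=54.4 kt
Leg 2: track=109.0°, groundspeed=59.1 kt
Leg 3: track=329.4°, groundspeed=107.4 kt
Leg 4: track=5.8°, groundspeed=101.2 kt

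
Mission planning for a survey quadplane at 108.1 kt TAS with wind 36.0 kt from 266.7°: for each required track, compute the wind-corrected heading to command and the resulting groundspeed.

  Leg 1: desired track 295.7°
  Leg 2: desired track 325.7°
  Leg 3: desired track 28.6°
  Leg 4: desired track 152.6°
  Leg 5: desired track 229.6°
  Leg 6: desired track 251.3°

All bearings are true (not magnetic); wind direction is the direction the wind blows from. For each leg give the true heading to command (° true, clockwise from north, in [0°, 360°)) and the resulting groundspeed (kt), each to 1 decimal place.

Leg 1: heading=286.4°, groundspeed=75.2 kt
Leg 2: heading=309.1°, groundspeed=85.1 kt
Leg 3: heading=12.2°, groundspeed=122.7 kt
Leg 4: heading=170.3°, groundspeed=117.7 kt
Leg 5: heading=241.2°, groundspeed=77.2 kt
Leg 6: heading=256.4°, groundspeed=73.0 kt

Leg 1: desired track 295.7°; wind correction -9.3° → command heading 286.4°, groundspeed 75.2 kt
Leg 2: desired track 325.7°; wind correction -16.6° → command heading 309.1°, groundspeed 85.1 kt
Leg 3: desired track 28.6°; wind correction -16.4° → command heading 12.2°, groundspeed 122.7 kt
Leg 4: desired track 152.6°; wind correction +17.7° → command heading 170.3°, groundspeed 117.7 kt
Leg 5: desired track 229.6°; wind correction +11.6° → command heading 241.2°, groundspeed 77.2 kt
Leg 6: desired track 251.3°; wind correction +5.1° → command heading 256.4°, groundspeed 73.0 kt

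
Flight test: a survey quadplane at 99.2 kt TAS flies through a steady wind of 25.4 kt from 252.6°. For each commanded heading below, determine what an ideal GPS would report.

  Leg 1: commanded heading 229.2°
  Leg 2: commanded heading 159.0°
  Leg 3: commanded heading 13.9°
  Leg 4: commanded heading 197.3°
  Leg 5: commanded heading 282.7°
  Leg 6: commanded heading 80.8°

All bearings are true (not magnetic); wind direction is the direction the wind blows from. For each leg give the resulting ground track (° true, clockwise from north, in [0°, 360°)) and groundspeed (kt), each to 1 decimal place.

Leg 1: heading 229.2°; drift -7.6° → track 221.6°, groundspeed 76.6 kt
Leg 2: heading 159.0°; drift -14.1° → track 144.9°, groundspeed 103.9 kt
Leg 3: heading 13.9°; drift +10.9° → track 24.8°, groundspeed 114.5 kt
Leg 4: heading 197.3°; drift -13.8° → track 183.5°, groundspeed 87.3 kt
Leg 5: heading 282.7°; drift +9.4° → track 292.1°, groundspeed 78.3 kt
Leg 6: heading 80.8°; drift -1.7° → track 79.1°, groundspeed 124.4 kt

Leg 1: track=221.6°, groundspeed=76.6 kt
Leg 2: track=144.9°, groundspeed=103.9 kt
Leg 3: track=24.8°, groundspeed=114.5 kt
Leg 4: track=183.5°, groundspeed=87.3 kt
Leg 5: track=292.1°, groundspeed=78.3 kt
Leg 6: track=79.1°, groundspeed=124.4 kt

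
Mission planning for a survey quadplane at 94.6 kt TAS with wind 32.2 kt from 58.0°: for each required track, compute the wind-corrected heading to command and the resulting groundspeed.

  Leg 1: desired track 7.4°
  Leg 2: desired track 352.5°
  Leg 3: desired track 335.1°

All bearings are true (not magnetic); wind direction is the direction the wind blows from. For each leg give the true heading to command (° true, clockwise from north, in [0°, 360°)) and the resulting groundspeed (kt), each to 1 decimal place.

Leg 1: desired track 7.4°; wind correction +15.2° → command heading 22.6°, groundspeed 70.8 kt
Leg 2: desired track 352.5°; wind correction +18.0° → command heading 10.5°, groundspeed 76.6 kt
Leg 3: desired track 335.1°; wind correction +19.7° → command heading 354.8°, groundspeed 85.1 kt

Leg 1: heading=22.6°, groundspeed=70.8 kt
Leg 2: heading=10.5°, groundspeed=76.6 kt
Leg 3: heading=354.8°, groundspeed=85.1 kt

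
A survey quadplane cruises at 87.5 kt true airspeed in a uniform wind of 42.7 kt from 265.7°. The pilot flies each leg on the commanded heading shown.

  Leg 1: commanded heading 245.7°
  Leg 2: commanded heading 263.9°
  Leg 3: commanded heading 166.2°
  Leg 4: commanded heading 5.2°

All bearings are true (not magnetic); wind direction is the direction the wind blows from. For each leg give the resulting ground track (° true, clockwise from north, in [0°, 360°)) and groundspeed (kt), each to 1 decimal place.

Leg 1: heading 245.7°; drift -17.1° → track 228.6°, groundspeed 49.6 kt
Leg 2: heading 263.9°; drift -1.7° → track 262.2°, groundspeed 44.8 kt
Leg 3: heading 166.2°; drift -24.0° → track 142.2°, groundspeed 103.5 kt
Leg 4: heading 5.2°; drift +24.0° → track 29.2°, groundspeed 103.5 kt

Leg 1: track=228.6°, groundspeed=49.6 kt
Leg 2: track=262.2°, groundspeed=44.8 kt
Leg 3: track=142.2°, groundspeed=103.5 kt
Leg 4: track=29.2°, groundspeed=103.5 kt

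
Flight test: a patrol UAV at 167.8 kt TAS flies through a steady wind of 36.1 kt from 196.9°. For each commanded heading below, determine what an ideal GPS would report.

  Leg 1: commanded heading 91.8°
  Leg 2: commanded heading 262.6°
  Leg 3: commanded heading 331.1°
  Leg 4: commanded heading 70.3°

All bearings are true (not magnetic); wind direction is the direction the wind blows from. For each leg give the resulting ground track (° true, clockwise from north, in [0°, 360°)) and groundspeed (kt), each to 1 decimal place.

Leg 1: track=80.7°, groundspeed=180.6 kt
Leg 2: track=274.7°, groundspeed=156.4 kt
Leg 3: track=338.7°, groundspeed=194.7 kt
Leg 4: track=61.6°, groundspeed=191.5 kt

Leg 1: heading 91.8°; drift -11.1° → track 80.7°, groundspeed 180.6 kt
Leg 2: heading 262.6°; drift +12.1° → track 274.7°, groundspeed 156.4 kt
Leg 3: heading 331.1°; drift +7.6° → track 338.7°, groundspeed 194.7 kt
Leg 4: heading 70.3°; drift -8.7° → track 61.6°, groundspeed 191.5 kt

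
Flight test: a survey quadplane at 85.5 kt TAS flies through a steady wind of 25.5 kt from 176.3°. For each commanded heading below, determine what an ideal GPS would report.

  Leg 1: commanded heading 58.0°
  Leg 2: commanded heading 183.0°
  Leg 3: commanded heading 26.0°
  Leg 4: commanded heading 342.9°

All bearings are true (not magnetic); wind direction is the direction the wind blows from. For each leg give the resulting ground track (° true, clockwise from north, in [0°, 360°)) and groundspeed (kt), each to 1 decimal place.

Leg 1: heading 58.0°; drift -13.0° → track 45.0°, groundspeed 100.1 kt
Leg 2: heading 183.0°; drift +2.8° → track 185.8°, groundspeed 60.2 kt
Leg 3: heading 26.0°; drift -6.7° → track 19.3°, groundspeed 108.4 kt
Leg 4: heading 342.9°; drift +3.1° → track 346.0°, groundspeed 110.5 kt

Leg 1: track=45.0°, groundspeed=100.1 kt
Leg 2: track=185.8°, groundspeed=60.2 kt
Leg 3: track=19.3°, groundspeed=108.4 kt
Leg 4: track=346.0°, groundspeed=110.5 kt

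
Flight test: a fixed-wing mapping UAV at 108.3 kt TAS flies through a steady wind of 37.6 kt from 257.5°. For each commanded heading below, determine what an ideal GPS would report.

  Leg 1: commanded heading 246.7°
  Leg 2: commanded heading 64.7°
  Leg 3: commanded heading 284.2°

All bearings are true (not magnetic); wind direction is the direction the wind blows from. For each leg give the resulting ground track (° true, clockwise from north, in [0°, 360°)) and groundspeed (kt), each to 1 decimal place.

Leg 1: heading 246.7°; drift -5.6° → track 241.1°, groundspeed 71.7 kt
Leg 2: heading 64.7°; drift +3.3° → track 68.0°, groundspeed 145.2 kt
Leg 3: heading 284.2°; drift +12.7° → track 296.9°, groundspeed 76.6 kt

Leg 1: track=241.1°, groundspeed=71.7 kt
Leg 2: track=68.0°, groundspeed=145.2 kt
Leg 3: track=296.9°, groundspeed=76.6 kt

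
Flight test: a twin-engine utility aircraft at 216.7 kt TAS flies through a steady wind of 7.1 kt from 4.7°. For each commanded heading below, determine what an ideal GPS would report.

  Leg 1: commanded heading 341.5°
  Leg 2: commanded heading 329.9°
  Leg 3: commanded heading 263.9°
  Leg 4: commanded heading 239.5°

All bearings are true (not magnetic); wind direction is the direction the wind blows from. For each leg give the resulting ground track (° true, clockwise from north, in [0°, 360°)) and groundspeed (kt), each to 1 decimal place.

Leg 1: heading 341.5°; drift -0.8° → track 340.7°, groundspeed 210.2 kt
Leg 2: heading 329.9°; drift -1.1° → track 328.8°, groundspeed 210.9 kt
Leg 3: heading 263.9°; drift -1.8° → track 262.1°, groundspeed 218.1 kt
Leg 4: heading 239.5°; drift -1.5° → track 238.0°, groundspeed 220.9 kt

Leg 1: track=340.7°, groundspeed=210.2 kt
Leg 2: track=328.8°, groundspeed=210.9 kt
Leg 3: track=262.1°, groundspeed=218.1 kt
Leg 4: track=238.0°, groundspeed=220.9 kt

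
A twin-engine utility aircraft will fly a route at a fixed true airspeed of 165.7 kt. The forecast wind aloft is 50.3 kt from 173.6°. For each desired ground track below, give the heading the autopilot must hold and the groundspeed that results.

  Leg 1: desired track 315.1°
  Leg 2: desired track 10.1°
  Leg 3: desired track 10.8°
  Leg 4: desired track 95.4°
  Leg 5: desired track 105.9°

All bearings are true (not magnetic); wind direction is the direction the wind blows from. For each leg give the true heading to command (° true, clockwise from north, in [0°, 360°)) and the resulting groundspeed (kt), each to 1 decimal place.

Leg 1: desired track 315.1°; wind correction -10.9° → command heading 304.2°, groundspeed 202.1 kt
Leg 2: desired track 10.1°; wind correction +4.9° → command heading 15.0°, groundspeed 213.3 kt
Leg 3: desired track 10.8°; wind correction +5.2° → command heading 16.0°, groundspeed 213.1 kt
Leg 4: desired track 95.4°; wind correction +17.3° → command heading 112.7°, groundspeed 147.9 kt
Leg 5: desired track 105.9°; wind correction +16.3° → command heading 122.2°, groundspeed 139.9 kt

Leg 1: heading=304.2°, groundspeed=202.1 kt
Leg 2: heading=15.0°, groundspeed=213.3 kt
Leg 3: heading=16.0°, groundspeed=213.1 kt
Leg 4: heading=112.7°, groundspeed=147.9 kt
Leg 5: heading=122.2°, groundspeed=139.9 kt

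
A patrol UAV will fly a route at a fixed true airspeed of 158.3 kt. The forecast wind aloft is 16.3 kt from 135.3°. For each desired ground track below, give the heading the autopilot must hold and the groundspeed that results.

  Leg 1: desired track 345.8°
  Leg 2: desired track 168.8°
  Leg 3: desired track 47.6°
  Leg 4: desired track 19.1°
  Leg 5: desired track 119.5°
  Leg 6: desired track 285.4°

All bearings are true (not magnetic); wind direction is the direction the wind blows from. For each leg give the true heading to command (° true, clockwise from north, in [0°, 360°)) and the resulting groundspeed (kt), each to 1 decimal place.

Leg 1: desired track 345.8°; wind correction +3.0° → command heading 348.8°, groundspeed 172.1 kt
Leg 2: desired track 168.8°; wind correction -3.3° → command heading 165.5°, groundspeed 144.5 kt
Leg 3: desired track 47.6°; wind correction +5.9° → command heading 53.5°, groundspeed 156.8 kt
Leg 4: desired track 19.1°; wind correction +5.3° → command heading 24.4°, groundspeed 164.8 kt
Leg 5: desired track 119.5°; wind correction +1.6° → command heading 121.1°, groundspeed 142.6 kt
Leg 6: desired track 285.4°; wind correction -2.9° → command heading 282.5°, groundspeed 172.2 kt

Leg 1: heading=348.8°, groundspeed=172.1 kt
Leg 2: heading=165.5°, groundspeed=144.5 kt
Leg 3: heading=53.5°, groundspeed=156.8 kt
Leg 4: heading=24.4°, groundspeed=164.8 kt
Leg 5: heading=121.1°, groundspeed=142.6 kt
Leg 6: heading=282.5°, groundspeed=172.2 kt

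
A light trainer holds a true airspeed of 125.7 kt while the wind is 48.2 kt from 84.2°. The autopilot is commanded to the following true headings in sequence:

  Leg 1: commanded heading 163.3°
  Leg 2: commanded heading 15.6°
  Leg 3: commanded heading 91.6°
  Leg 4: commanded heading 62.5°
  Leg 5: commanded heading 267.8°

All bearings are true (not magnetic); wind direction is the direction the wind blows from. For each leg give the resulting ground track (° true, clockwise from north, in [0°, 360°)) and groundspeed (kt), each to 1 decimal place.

Leg 1: heading 163.3°; drift +22.1° → track 185.4°, groundspeed 125.8 kt
Leg 2: heading 15.6°; drift -22.5° → track 353.1°, groundspeed 117.1 kt
Leg 3: heading 91.6°; drift +4.6° → track 96.2°, groundspeed 78.1 kt
Leg 4: heading 62.5°; drift -12.4° → track 50.1°, groundspeed 82.9 kt
Leg 5: heading 267.8°; drift -1.0° → track 266.8°, groundspeed 173.8 kt

Leg 1: track=185.4°, groundspeed=125.8 kt
Leg 2: track=353.1°, groundspeed=117.1 kt
Leg 3: track=96.2°, groundspeed=78.1 kt
Leg 4: track=50.1°, groundspeed=82.9 kt
Leg 5: track=266.8°, groundspeed=173.8 kt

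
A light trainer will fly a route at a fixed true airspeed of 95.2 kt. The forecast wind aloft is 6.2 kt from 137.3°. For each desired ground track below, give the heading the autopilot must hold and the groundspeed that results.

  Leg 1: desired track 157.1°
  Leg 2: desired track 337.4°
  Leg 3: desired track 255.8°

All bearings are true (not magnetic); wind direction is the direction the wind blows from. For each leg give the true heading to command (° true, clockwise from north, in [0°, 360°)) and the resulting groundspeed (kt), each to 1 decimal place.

Leg 1: heading=155.8°, groundspeed=89.3 kt
Leg 2: heading=338.7°, groundspeed=101.0 kt
Leg 3: heading=252.5°, groundspeed=98.0 kt

Leg 1: desired track 157.1°; wind correction -1.3° → command heading 155.8°, groundspeed 89.3 kt
Leg 2: desired track 337.4°; wind correction +1.3° → command heading 338.7°, groundspeed 101.0 kt
Leg 3: desired track 255.8°; wind correction -3.3° → command heading 252.5°, groundspeed 98.0 kt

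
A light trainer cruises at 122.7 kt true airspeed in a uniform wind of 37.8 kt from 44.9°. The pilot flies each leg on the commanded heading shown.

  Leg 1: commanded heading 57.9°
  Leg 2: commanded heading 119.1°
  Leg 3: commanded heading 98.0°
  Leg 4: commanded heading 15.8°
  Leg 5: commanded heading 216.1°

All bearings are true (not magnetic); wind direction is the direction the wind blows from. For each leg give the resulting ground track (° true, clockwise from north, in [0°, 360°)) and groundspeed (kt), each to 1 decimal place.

Leg 1: heading 57.9°; drift +5.7° → track 63.6°, groundspeed 86.3 kt
Leg 2: heading 119.1°; drift +17.9° → track 137.0°, groundspeed 118.1 kt
Leg 3: heading 98.0°; drift +16.8° → track 114.8°, groundspeed 104.5 kt
Leg 4: heading 15.8°; drift -11.6° → track 4.2°, groundspeed 91.5 kt
Leg 5: heading 216.1°; drift +2.1° → track 218.2°, groundspeed 160.2 kt

Leg 1: track=63.6°, groundspeed=86.3 kt
Leg 2: track=137.0°, groundspeed=118.1 kt
Leg 3: track=114.8°, groundspeed=104.5 kt
Leg 4: track=4.2°, groundspeed=91.5 kt
Leg 5: track=218.2°, groundspeed=160.2 kt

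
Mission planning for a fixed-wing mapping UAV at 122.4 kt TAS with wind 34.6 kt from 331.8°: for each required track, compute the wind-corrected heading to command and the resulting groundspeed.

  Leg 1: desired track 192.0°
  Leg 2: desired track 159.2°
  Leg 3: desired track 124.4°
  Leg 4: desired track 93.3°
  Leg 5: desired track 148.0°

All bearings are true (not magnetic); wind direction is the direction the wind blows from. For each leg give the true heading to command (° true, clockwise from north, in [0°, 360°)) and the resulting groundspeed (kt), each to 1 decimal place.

Leg 1: heading=202.5°, groundspeed=146.8 kt
Leg 2: heading=161.3°, groundspeed=156.6 kt
Leg 3: heading=116.9°, groundspeed=152.1 kt
Leg 4: heading=79.4°, groundspeed=136.9 kt
Leg 5: heading=146.9°, groundspeed=156.9 kt

Leg 1: desired track 192.0°; wind correction +10.5° → command heading 202.5°, groundspeed 146.8 kt
Leg 2: desired track 159.2°; wind correction +2.1° → command heading 161.3°, groundspeed 156.6 kt
Leg 3: desired track 124.4°; wind correction -7.5° → command heading 116.9°, groundspeed 152.1 kt
Leg 4: desired track 93.3°; wind correction -13.9° → command heading 79.4°, groundspeed 136.9 kt
Leg 5: desired track 148.0°; wind correction -1.1° → command heading 146.9°, groundspeed 156.9 kt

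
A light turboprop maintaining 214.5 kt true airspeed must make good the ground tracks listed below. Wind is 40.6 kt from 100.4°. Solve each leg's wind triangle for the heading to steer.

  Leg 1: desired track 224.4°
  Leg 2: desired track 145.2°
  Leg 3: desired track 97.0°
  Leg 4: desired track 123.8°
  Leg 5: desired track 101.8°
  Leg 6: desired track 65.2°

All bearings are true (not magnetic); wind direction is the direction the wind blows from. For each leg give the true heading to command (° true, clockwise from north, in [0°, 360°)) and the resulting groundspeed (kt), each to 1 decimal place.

Leg 1: heading=215.4°, groundspeed=234.5 kt
Leg 2: heading=137.5°, groundspeed=183.8 kt
Leg 3: heading=97.6°, groundspeed=174.0 kt
Leg 4: heading=119.5°, groundspeed=176.6 kt
Leg 5: heading=101.5°, groundspeed=173.9 kt
Leg 6: heading=71.5°, groundspeed=180.0 kt

Leg 1: desired track 224.4°; wind correction -9.0° → command heading 215.4°, groundspeed 234.5 kt
Leg 2: desired track 145.2°; wind correction -7.7° → command heading 137.5°, groundspeed 183.8 kt
Leg 3: desired track 97.0°; wind correction +0.6° → command heading 97.6°, groundspeed 174.0 kt
Leg 4: desired track 123.8°; wind correction -4.3° → command heading 119.5°, groundspeed 176.6 kt
Leg 5: desired track 101.8°; wind correction -0.3° → command heading 101.5°, groundspeed 173.9 kt
Leg 6: desired track 65.2°; wind correction +6.3° → command heading 71.5°, groundspeed 180.0 kt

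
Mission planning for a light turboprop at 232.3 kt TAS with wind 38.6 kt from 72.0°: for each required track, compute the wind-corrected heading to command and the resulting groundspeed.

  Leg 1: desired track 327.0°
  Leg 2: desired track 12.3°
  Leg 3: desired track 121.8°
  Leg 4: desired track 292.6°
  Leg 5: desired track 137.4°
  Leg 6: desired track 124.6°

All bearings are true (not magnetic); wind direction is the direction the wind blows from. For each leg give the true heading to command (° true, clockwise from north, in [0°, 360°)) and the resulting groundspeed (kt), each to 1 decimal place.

Leg 1: heading=336.2°, groundspeed=239.3 kt
Leg 2: heading=20.5°, groundspeed=210.4 kt
Leg 3: heading=114.5°, groundspeed=205.5 kt
Leg 4: heading=298.8°, groundspeed=260.2 kt
Leg 5: heading=128.7°, groundspeed=213.6 kt
Leg 6: heading=117.0°, groundspeed=206.8 kt

Leg 1: desired track 327.0°; wind correction +9.2° → command heading 336.2°, groundspeed 239.3 kt
Leg 2: desired track 12.3°; wind correction +8.2° → command heading 20.5°, groundspeed 210.4 kt
Leg 3: desired track 121.8°; wind correction -7.3° → command heading 114.5°, groundspeed 205.5 kt
Leg 4: desired track 292.6°; wind correction +6.2° → command heading 298.8°, groundspeed 260.2 kt
Leg 5: desired track 137.4°; wind correction -8.7° → command heading 128.7°, groundspeed 213.6 kt
Leg 6: desired track 124.6°; wind correction -7.6° → command heading 117.0°, groundspeed 206.8 kt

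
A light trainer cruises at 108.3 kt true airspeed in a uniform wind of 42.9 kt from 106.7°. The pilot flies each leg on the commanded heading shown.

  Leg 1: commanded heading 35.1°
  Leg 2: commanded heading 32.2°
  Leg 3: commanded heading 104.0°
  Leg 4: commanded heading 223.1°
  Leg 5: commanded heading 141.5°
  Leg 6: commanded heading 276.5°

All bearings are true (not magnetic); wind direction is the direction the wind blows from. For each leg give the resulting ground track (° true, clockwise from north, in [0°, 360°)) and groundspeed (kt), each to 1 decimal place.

Leg 1: track=11.9°, groundspeed=103.1 kt
Leg 2: track=9.1°, groundspeed=105.3 kt
Leg 3: track=102.2°, groundspeed=65.5 kt
Leg 4: track=239.9°, groundspeed=133.0 kt
Leg 5: track=160.0°, groundspeed=77.1 kt
Leg 6: track=279.4°, groundspeed=150.7 kt

Leg 1: heading 35.1°; drift -23.2° → track 11.9°, groundspeed 103.1 kt
Leg 2: heading 32.2°; drift -23.1° → track 9.1°, groundspeed 105.3 kt
Leg 3: heading 104.0°; drift -1.8° → track 102.2°, groundspeed 65.5 kt
Leg 4: heading 223.1°; drift +16.8° → track 239.9°, groundspeed 133.0 kt
Leg 5: heading 141.5°; drift +18.5° → track 160.0°, groundspeed 77.1 kt
Leg 6: heading 276.5°; drift +2.9° → track 279.4°, groundspeed 150.7 kt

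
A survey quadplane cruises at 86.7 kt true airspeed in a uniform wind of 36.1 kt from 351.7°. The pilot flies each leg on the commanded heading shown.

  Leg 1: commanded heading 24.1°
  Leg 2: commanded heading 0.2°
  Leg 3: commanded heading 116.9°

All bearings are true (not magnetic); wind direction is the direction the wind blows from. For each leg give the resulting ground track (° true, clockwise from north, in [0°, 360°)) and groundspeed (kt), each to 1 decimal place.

Leg 1: track=43.1°, groundspeed=59.5 kt
Leg 2: track=6.2°, groundspeed=51.3 kt
Leg 3: track=132.2°, groundspeed=111.5 kt

Leg 1: heading 24.1°; drift +19.0° → track 43.1°, groundspeed 59.5 kt
Leg 2: heading 0.2°; drift +6.0° → track 6.2°, groundspeed 51.3 kt
Leg 3: heading 116.9°; drift +15.3° → track 132.2°, groundspeed 111.5 kt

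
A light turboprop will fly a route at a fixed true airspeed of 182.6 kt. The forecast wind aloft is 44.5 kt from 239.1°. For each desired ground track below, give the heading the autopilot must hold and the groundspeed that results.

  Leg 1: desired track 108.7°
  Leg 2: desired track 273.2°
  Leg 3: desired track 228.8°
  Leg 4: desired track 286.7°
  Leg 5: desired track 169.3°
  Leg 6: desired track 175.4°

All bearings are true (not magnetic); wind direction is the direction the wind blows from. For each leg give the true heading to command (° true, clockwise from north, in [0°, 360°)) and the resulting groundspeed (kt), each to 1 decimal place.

Leg 1: heading=119.4°, groundspeed=208.3 kt
Leg 2: heading=265.3°, groundspeed=144.0 kt
Leg 3: heading=231.3°, groundspeed=138.6 kt
Leg 4: heading=276.3°, groundspeed=149.6 kt
Leg 5: heading=182.5°, groundspeed=162.4 kt
Leg 6: heading=188.0°, groundspeed=158.5 kt

Leg 1: desired track 108.7°; wind correction +10.7° → command heading 119.4°, groundspeed 208.3 kt
Leg 2: desired track 273.2°; wind correction -7.9° → command heading 265.3°, groundspeed 144.0 kt
Leg 3: desired track 228.8°; wind correction +2.5° → command heading 231.3°, groundspeed 138.6 kt
Leg 4: desired track 286.7°; wind correction -10.4° → command heading 276.3°, groundspeed 149.6 kt
Leg 5: desired track 169.3°; wind correction +13.2° → command heading 182.5°, groundspeed 162.4 kt
Leg 6: desired track 175.4°; wind correction +12.6° → command heading 188.0°, groundspeed 158.5 kt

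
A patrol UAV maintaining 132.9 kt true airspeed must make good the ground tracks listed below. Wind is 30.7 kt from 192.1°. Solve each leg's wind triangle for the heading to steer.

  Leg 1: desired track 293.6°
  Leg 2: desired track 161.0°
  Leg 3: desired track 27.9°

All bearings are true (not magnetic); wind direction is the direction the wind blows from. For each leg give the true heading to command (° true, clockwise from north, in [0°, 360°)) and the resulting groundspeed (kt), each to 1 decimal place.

Leg 1: heading=280.5°, groundspeed=135.6 kt
Leg 2: heading=167.9°, groundspeed=105.7 kt
Leg 3: heading=31.5°, groundspeed=162.2 kt

Leg 1: desired track 293.6°; wind correction -13.1° → command heading 280.5°, groundspeed 135.6 kt
Leg 2: desired track 161.0°; wind correction +6.9° → command heading 167.9°, groundspeed 105.7 kt
Leg 3: desired track 27.9°; wind correction +3.6° → command heading 31.5°, groundspeed 162.2 kt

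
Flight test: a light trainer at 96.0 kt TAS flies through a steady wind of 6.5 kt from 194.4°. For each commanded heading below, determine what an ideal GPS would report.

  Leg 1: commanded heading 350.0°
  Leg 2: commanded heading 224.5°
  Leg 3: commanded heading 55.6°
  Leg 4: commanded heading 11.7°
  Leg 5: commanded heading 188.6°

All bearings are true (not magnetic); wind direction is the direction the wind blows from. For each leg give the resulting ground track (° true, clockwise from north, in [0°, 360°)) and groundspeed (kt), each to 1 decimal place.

Leg 1: heading 350.0°; drift +1.5° → track 351.5°, groundspeed 102.0 kt
Leg 2: heading 224.5°; drift +2.1° → track 226.6°, groundspeed 90.4 kt
Leg 3: heading 55.6°; drift -2.4° → track 53.2°, groundspeed 101.0 kt
Leg 4: heading 11.7°; drift +0.2° → track 11.9°, groundspeed 102.5 kt
Leg 5: heading 188.6°; drift -0.4° → track 188.2°, groundspeed 89.5 kt

Leg 1: track=351.5°, groundspeed=102.0 kt
Leg 2: track=226.6°, groundspeed=90.4 kt
Leg 3: track=53.2°, groundspeed=101.0 kt
Leg 4: track=11.9°, groundspeed=102.5 kt
Leg 5: track=188.2°, groundspeed=89.5 kt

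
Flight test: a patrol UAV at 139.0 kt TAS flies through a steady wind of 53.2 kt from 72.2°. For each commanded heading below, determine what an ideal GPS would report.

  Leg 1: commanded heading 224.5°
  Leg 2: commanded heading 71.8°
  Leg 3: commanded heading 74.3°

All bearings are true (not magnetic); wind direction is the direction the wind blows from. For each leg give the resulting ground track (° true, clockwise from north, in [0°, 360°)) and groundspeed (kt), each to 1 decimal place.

Leg 1: heading 224.5°; drift +7.6° → track 232.1°, groundspeed 187.7 kt
Leg 2: heading 71.8°; drift -0.2° → track 71.6°, groundspeed 85.8 kt
Leg 3: heading 74.3°; drift +1.3° → track 75.6°, groundspeed 85.9 kt

Leg 1: track=232.1°, groundspeed=187.7 kt
Leg 2: track=71.6°, groundspeed=85.8 kt
Leg 3: track=75.6°, groundspeed=85.9 kt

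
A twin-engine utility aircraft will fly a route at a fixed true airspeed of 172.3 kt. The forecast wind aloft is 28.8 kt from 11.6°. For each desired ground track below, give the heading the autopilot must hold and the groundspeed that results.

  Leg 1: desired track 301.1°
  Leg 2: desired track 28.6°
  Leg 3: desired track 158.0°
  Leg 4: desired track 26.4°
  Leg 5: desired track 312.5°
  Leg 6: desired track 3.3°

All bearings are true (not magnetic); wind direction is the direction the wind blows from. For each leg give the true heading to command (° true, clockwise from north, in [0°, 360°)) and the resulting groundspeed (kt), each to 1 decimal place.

Leg 1: desired track 301.1°; wind correction +9.1° → command heading 310.2°, groundspeed 160.5 kt
Leg 2: desired track 28.6°; wind correction -2.8° → command heading 25.8°, groundspeed 144.6 kt
Leg 3: desired track 158.0°; wind correction -5.3° → command heading 152.7°, groundspeed 195.5 kt
Leg 4: desired track 26.4°; wind correction -2.4° → command heading 24.0°, groundspeed 144.3 kt
Leg 5: desired track 312.5°; wind correction +8.2° → command heading 320.7°, groundspeed 155.7 kt
Leg 6: desired track 3.3°; wind correction +1.4° → command heading 4.7°, groundspeed 143.8 kt

Leg 1: heading=310.2°, groundspeed=160.5 kt
Leg 2: heading=25.8°, groundspeed=144.6 kt
Leg 3: heading=152.7°, groundspeed=195.5 kt
Leg 4: heading=24.0°, groundspeed=144.3 kt
Leg 5: heading=320.7°, groundspeed=155.7 kt
Leg 6: heading=4.7°, groundspeed=143.8 kt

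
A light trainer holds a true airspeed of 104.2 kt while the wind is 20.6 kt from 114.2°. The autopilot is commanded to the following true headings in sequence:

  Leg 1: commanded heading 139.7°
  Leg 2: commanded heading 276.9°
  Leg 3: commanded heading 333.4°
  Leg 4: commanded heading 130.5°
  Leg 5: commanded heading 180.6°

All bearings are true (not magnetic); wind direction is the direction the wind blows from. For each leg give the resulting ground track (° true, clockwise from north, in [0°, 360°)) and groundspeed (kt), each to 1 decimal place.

Leg 1: heading 139.7°; drift +5.9° → track 145.6°, groundspeed 86.1 kt
Leg 2: heading 276.9°; drift +2.8° → track 279.7°, groundspeed 124.0 kt
Leg 3: heading 333.4°; drift -6.2° → track 327.2°, groundspeed 120.9 kt
Leg 4: heading 130.5°; drift +3.9° → track 134.4°, groundspeed 84.6 kt
Leg 5: heading 180.6°; drift +11.1° → track 191.7°, groundspeed 97.8 kt

Leg 1: track=145.6°, groundspeed=86.1 kt
Leg 2: track=279.7°, groundspeed=124.0 kt
Leg 3: track=327.2°, groundspeed=120.9 kt
Leg 4: track=134.4°, groundspeed=84.6 kt
Leg 5: track=191.7°, groundspeed=97.8 kt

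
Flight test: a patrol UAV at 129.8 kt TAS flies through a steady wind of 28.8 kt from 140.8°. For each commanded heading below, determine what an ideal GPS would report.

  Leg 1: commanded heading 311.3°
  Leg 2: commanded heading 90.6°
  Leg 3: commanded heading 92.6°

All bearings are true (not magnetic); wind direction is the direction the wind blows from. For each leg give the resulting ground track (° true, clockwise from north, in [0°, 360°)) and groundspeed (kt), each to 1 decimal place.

Leg 1: track=313.0°, groundspeed=158.3 kt
Leg 2: track=79.4°, groundspeed=113.5 kt
Leg 3: track=81.6°, groundspeed=112.7 kt

Leg 1: heading 311.3°; drift +1.7° → track 313.0°, groundspeed 158.3 kt
Leg 2: heading 90.6°; drift -11.2° → track 79.4°, groundspeed 113.5 kt
Leg 3: heading 92.6°; drift -11.0° → track 81.6°, groundspeed 112.7 kt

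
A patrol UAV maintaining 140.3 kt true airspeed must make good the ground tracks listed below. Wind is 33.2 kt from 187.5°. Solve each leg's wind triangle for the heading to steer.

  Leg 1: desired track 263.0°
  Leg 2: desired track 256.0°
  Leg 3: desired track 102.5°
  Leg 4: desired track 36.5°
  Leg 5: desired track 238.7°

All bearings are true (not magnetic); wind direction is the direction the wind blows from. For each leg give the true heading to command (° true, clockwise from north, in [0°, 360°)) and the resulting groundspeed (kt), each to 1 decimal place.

Leg 1: desired track 263.0°; wind correction -13.2° → command heading 249.8°, groundspeed 128.3 kt
Leg 2: desired track 256.0°; wind correction -12.7° → command heading 243.3°, groundspeed 124.7 kt
Leg 3: desired track 102.5°; wind correction +13.6° → command heading 116.1°, groundspeed 133.5 kt
Leg 4: desired track 36.5°; wind correction +6.6° → command heading 43.1°, groundspeed 168.4 kt
Leg 5: desired track 238.7°; wind correction -10.6° → command heading 228.1°, groundspeed 117.1 kt

Leg 1: heading=249.8°, groundspeed=128.3 kt
Leg 2: heading=243.3°, groundspeed=124.7 kt
Leg 3: heading=116.1°, groundspeed=133.5 kt
Leg 4: heading=43.1°, groundspeed=168.4 kt
Leg 5: heading=228.1°, groundspeed=117.1 kt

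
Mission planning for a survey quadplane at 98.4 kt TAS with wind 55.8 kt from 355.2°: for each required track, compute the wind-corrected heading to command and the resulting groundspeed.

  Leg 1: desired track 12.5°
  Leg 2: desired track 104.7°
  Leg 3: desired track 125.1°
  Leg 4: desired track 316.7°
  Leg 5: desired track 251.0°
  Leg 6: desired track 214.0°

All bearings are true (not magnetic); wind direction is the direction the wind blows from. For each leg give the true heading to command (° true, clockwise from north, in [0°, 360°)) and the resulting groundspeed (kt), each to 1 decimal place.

Leg 1: heading=2.8°, groundspeed=43.7 kt
Leg 2: heading=72.4°, groundspeed=101.8 kt
Leg 3: heading=99.3°, groundspeed=124.4 kt
Leg 4: heading=337.4°, groundspeed=48.4 kt
Leg 5: heading=284.3°, groundspeed=95.9 kt
Leg 6: heading=234.8°, groundspeed=135.5 kt

Leg 1: desired track 12.5°; wind correction -9.7° → command heading 2.8°, groundspeed 43.7 kt
Leg 2: desired track 104.7°; wind correction -32.3° → command heading 72.4°, groundspeed 101.8 kt
Leg 3: desired track 125.1°; wind correction -25.8° → command heading 99.3°, groundspeed 124.4 kt
Leg 4: desired track 316.7°; wind correction +20.7° → command heading 337.4°, groundspeed 48.4 kt
Leg 5: desired track 251.0°; wind correction +33.3° → command heading 284.3°, groundspeed 95.9 kt
Leg 6: desired track 214.0°; wind correction +20.8° → command heading 234.8°, groundspeed 135.5 kt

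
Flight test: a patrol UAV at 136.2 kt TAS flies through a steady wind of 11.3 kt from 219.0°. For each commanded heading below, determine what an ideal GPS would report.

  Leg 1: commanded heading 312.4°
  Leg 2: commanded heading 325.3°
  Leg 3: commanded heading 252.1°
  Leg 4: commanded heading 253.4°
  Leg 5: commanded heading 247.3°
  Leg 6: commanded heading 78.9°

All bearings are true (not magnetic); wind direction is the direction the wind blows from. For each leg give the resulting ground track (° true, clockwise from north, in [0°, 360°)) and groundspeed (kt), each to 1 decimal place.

Leg 1: track=317.1°, groundspeed=137.3 kt
Leg 2: track=329.7°, groundspeed=139.8 kt
Leg 3: track=254.9°, groundspeed=126.9 kt
Leg 4: track=256.3°, groundspeed=127.0 kt
Leg 5: track=249.7°, groundspeed=126.4 kt
Leg 6: track=76.0°, groundspeed=145.1 kt

Leg 1: heading 312.4°; drift +4.7° → track 317.1°, groundspeed 137.3 kt
Leg 2: heading 325.3°; drift +4.4° → track 329.7°, groundspeed 139.8 kt
Leg 3: heading 252.1°; drift +2.8° → track 254.9°, groundspeed 126.9 kt
Leg 4: heading 253.4°; drift +2.9° → track 256.3°, groundspeed 127.0 kt
Leg 5: heading 247.3°; drift +2.4° → track 249.7°, groundspeed 126.4 kt
Leg 6: heading 78.9°; drift -2.9° → track 76.0°, groundspeed 145.1 kt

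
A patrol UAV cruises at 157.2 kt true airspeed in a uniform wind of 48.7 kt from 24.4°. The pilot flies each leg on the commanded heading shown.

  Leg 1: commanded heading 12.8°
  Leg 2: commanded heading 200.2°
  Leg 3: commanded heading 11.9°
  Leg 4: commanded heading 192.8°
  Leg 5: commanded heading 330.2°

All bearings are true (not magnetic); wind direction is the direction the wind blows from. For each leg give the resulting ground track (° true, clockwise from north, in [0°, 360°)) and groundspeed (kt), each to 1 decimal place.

Leg 1: track=7.7°, groundspeed=109.9 kt
Leg 2: track=201.2°, groundspeed=205.8 kt
Leg 3: track=6.4°, groundspeed=110.2 kt
Leg 4: track=195.5°, groundspeed=205.1 kt
Leg 5: track=313.1°, groundspeed=134.6 kt

Leg 1: heading 12.8°; drift -5.1° → track 7.7°, groundspeed 109.9 kt
Leg 2: heading 200.2°; drift +1.0° → track 201.2°, groundspeed 205.8 kt
Leg 3: heading 11.9°; drift -5.5° → track 6.4°, groundspeed 110.2 kt
Leg 4: heading 192.8°; drift +2.7° → track 195.5°, groundspeed 205.1 kt
Leg 5: heading 330.2°; drift -17.1° → track 313.1°, groundspeed 134.6 kt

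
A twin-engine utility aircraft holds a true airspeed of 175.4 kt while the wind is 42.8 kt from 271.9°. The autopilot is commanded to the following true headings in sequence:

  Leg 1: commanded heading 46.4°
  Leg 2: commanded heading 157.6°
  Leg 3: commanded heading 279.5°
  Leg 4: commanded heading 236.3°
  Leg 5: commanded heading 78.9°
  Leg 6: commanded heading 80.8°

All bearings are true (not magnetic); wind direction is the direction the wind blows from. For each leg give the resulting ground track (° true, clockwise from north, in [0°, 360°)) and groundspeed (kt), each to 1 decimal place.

Leg 1: track=54.9°, groundspeed=207.7 kt
Leg 2: track=146.2°, groundspeed=196.9 kt
Leg 3: track=281.9°, groundspeed=133.1 kt
Leg 4: track=226.3°, groundspeed=142.8 kt
Leg 5: track=81.4°, groundspeed=217.3 kt
Leg 6: track=83.0°, groundspeed=217.6 kt

Leg 1: heading 46.4°; drift +8.5° → track 54.9°, groundspeed 207.7 kt
Leg 2: heading 157.6°; drift -11.4° → track 146.2°, groundspeed 196.9 kt
Leg 3: heading 279.5°; drift +2.4° → track 281.9°, groundspeed 133.1 kt
Leg 4: heading 236.3°; drift -10.0° → track 226.3°, groundspeed 142.8 kt
Leg 5: heading 78.9°; drift +2.5° → track 81.4°, groundspeed 217.3 kt
Leg 6: heading 80.8°; drift +2.2° → track 83.0°, groundspeed 217.6 kt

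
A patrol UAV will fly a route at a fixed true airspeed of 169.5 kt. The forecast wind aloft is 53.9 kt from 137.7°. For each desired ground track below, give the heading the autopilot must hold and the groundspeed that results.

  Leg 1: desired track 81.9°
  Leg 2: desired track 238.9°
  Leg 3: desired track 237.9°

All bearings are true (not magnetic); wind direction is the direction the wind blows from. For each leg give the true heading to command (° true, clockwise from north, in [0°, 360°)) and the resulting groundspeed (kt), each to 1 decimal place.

Leg 1: heading=97.1°, groundspeed=133.2 kt
Leg 2: heading=220.7°, groundspeed=171.5 kt
Leg 3: heading=219.7°, groundspeed=170.5 kt

Leg 1: desired track 81.9°; wind correction +15.2° → command heading 97.1°, groundspeed 133.2 kt
Leg 2: desired track 238.9°; wind correction -18.2° → command heading 220.7°, groundspeed 171.5 kt
Leg 3: desired track 237.9°; wind correction -18.2° → command heading 219.7°, groundspeed 170.5 kt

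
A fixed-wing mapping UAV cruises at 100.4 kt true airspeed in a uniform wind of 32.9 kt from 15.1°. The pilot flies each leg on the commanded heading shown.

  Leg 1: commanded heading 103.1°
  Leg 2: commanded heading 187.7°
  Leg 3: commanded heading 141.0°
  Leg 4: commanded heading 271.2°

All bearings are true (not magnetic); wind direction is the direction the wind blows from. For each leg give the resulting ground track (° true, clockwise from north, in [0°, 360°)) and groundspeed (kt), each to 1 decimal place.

Leg 1: track=121.4°, groundspeed=104.6 kt
Leg 2: track=189.5°, groundspeed=133.1 kt
Leg 3: track=153.6°, groundspeed=122.6 kt
Leg 4: track=254.8°, groundspeed=112.9 kt

Leg 1: heading 103.1°; drift +18.3° → track 121.4°, groundspeed 104.6 kt
Leg 2: heading 187.7°; drift +1.8° → track 189.5°, groundspeed 133.1 kt
Leg 3: heading 141.0°; drift +12.6° → track 153.6°, groundspeed 122.6 kt
Leg 4: heading 271.2°; drift -16.4° → track 254.8°, groundspeed 112.9 kt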